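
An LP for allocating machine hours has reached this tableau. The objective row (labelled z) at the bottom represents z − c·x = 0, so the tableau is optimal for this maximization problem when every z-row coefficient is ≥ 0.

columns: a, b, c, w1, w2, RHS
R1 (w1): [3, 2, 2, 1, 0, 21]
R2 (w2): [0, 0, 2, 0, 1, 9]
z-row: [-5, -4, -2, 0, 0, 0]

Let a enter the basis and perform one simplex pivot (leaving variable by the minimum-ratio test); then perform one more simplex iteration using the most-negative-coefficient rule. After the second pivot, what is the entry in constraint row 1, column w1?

1/2

Ratio test on column a — row 1: 21/3 = 7; row 2: entry 0 ≤ 0. Minimum is 7 at row 1 (w1 leaves); pivot element 3.
Divide row 1 by 3; eliminate column a from the other rows.
Second iteration: most negative z-row entry is -2/3 in column b, so b enters.
Ratio test on column b — row 1: 7/(2/3) = 21/2; row 2: entry 0 ≤ 0. Minimum is 21/2 at row 1 (a leaves); pivot element 2/3.
Divide row 1 by 2/3; eliminate column b from the other rows.
After both pivots, the entry at constraint row 1, column w1 is 1/2.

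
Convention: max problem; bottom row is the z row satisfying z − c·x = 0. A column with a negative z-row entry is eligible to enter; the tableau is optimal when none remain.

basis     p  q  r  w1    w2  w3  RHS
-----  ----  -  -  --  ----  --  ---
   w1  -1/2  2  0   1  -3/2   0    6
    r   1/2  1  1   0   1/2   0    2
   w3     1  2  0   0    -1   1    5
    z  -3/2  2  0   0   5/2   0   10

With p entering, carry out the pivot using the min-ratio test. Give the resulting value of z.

Ratio test on column p — row 1: entry -1/2 ≤ 0; row 2: 2/(1/2) = 4; row 3: 5/1 = 5. Minimum is 4 at row 2 (r leaves); pivot element 1/2.
Pivot on row 2; the z-row RHS becomes 10 − (-3/2)·4 = 16.

16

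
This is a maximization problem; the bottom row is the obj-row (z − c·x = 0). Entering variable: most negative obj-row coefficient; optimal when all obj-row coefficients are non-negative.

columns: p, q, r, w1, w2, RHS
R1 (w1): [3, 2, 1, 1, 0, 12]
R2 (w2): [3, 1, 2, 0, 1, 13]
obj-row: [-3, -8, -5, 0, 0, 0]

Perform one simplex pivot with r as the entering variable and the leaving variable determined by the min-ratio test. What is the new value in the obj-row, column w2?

5/2

Ratio test on column r — row 1: 12/1 = 12; row 2: 13/2 = 13/2. Minimum is 13/2 at row 2 (w2 leaves); pivot element 2.
Divide row 2 by 2; eliminate column r from the other rows.
obj-row update in column w2: 0 − (-5)·(1/2) = 5/2.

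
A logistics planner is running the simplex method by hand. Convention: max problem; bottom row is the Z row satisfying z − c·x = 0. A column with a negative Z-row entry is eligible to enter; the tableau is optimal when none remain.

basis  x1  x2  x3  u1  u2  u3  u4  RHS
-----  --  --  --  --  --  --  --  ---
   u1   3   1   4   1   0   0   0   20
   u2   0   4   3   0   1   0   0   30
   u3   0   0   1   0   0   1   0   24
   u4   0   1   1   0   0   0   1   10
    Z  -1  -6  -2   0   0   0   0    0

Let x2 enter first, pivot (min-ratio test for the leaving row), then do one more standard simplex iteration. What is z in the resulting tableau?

Ratio test on column x2 — row 1: 20/1 = 20; row 2: 30/4 = 15/2; row 3: entry 0 ≤ 0; row 4: 10/1 = 10. Minimum is 15/2 at row 2 (u2 leaves); pivot element 4.
Pivot on row 2; the Z-row RHS becomes 0 − (-6)·(15/2) = 45.
Next entering variable (most negative Z-row entry -1): x1.
Ratio test on column x1 — row 1: (25/2)/3 = 25/6; row 2: entry 0 ≤ 0; row 3: entry 0 ≤ 0; row 4: entry 0 ≤ 0. Minimum is 25/6 at row 1 (u1 leaves); pivot element 3.
After the second pivot the Z-row RHS is 45 − (-1)·(25/6) = 295/6.

295/6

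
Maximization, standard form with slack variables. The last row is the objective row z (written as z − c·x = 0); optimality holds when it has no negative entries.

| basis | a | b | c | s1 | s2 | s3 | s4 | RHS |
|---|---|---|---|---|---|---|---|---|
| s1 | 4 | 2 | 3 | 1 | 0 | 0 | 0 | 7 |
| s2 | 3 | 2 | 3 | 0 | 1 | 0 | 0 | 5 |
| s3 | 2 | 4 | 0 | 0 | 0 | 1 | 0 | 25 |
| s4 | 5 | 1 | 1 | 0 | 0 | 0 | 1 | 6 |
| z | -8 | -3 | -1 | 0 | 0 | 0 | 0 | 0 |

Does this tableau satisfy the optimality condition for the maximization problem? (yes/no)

The z-row has a negative entry -8 in column a, so it is not optimal.

no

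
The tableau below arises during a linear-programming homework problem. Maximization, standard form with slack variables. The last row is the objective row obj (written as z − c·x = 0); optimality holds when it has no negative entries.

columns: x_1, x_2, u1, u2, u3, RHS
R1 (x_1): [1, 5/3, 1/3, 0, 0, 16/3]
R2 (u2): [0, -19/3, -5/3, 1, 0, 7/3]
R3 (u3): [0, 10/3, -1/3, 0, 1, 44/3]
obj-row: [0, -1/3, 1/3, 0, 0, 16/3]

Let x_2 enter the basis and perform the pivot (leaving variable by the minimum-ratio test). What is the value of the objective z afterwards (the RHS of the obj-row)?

32/5

Ratio test on column x_2 — row 1: (16/3)/(5/3) = 16/5; row 2: entry -19/3 ≤ 0; row 3: (44/3)/(10/3) = 22/5. Minimum is 16/5 at row 1 (x_1 leaves); pivot element 5/3.
Pivot on row 1; the obj-row RHS becomes 16/3 − (-1/3)·(16/5) = 32/5.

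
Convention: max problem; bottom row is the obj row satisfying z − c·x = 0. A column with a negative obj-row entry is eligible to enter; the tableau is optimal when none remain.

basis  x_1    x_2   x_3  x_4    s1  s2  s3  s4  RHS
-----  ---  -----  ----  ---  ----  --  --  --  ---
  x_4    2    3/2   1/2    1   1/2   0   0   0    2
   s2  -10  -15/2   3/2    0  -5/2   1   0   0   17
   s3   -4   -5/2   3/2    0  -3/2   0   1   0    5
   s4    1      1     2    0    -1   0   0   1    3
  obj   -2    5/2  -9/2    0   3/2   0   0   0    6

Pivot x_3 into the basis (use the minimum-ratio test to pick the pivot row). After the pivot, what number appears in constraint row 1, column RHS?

Ratio test on column x_3 — row 1: 2/(1/2) = 4; row 2: 17/(3/2) = 34/3; row 3: 5/(3/2) = 10/3; row 4: 3/2 = 3/2. Minimum is 3/2 at row 4 (s4 leaves); pivot element 2.
Divide row 4 by 2; eliminate column x_3 from the other rows.
Row 1 update in column RHS: 2 − (1/2)·(3/2) = 5/4.

5/4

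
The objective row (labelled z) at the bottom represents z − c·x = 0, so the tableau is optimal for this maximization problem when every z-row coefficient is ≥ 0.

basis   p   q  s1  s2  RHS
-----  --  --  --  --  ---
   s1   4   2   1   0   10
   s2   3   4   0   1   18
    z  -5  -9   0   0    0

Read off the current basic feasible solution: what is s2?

s2 is basic (row 2); its value is the RHS of that row, 18.

18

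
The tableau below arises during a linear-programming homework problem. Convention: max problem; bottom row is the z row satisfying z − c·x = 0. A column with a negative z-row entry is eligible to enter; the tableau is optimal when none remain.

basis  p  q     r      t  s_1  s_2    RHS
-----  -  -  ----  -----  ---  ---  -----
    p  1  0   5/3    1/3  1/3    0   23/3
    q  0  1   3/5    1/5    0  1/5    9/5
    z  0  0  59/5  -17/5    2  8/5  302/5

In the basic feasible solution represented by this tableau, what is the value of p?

23/3

p is basic (row 1); its value is the RHS of that row, 23/3.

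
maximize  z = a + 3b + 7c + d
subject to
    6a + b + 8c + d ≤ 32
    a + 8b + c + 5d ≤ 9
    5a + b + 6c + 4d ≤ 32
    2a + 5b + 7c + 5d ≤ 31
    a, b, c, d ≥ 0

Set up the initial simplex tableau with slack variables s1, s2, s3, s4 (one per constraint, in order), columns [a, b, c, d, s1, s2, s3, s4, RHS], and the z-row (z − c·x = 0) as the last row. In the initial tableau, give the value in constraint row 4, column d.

5

Constraint 4 has coefficient 5 on d.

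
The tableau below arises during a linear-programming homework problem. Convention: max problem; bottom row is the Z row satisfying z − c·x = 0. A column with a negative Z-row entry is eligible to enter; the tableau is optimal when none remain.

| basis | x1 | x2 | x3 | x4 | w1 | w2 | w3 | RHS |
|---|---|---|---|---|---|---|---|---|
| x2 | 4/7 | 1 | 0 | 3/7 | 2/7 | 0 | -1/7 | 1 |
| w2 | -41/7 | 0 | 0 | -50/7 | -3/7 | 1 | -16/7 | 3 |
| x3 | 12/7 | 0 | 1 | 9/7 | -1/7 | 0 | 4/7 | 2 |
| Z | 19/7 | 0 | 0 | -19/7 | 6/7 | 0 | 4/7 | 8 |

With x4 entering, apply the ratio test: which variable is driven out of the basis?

x3

Column x4 entries and ratios — x2: 1/(3/7) = 7/3; w2: -50/7 ≤ 0, skip; x3: 2/(9/7) = 14/9.
Smallest ratio is 14/9 in the row of x3, so x3 leaves.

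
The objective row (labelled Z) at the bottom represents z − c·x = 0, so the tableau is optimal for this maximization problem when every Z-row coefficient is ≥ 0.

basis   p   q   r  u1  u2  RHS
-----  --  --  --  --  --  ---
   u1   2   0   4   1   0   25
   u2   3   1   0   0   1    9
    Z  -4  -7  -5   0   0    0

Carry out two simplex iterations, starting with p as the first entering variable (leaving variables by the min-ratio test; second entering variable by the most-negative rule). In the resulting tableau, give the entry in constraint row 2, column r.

Ratio test on column p — row 1: 25/2 = 25/2; row 2: 9/3 = 3. Minimum is 3 at row 2 (u2 leaves); pivot element 3.
Divide row 2 by 3; eliminate column p from the other rows.
Second iteration: most negative Z-row entry is -17/3 in column q, so q enters.
Ratio test on column q — row 1: entry -2/3 ≤ 0; row 2: 3/(1/3) = 9. Minimum is 9 at row 2 (p leaves); pivot element 1/3.
Divide row 2 by 1/3; eliminate column q from the other rows.
After both pivots, the entry at constraint row 2, column r is 0.

0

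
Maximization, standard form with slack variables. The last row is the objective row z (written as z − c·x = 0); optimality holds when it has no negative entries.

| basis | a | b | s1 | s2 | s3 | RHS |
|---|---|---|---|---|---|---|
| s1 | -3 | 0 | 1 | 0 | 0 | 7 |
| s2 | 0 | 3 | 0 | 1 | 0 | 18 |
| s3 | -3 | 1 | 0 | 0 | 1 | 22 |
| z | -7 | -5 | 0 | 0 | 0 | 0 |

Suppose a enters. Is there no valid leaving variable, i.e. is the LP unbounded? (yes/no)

Every constraint-row entry in column a is ≤ 0, so increasing a is unbounded.

yes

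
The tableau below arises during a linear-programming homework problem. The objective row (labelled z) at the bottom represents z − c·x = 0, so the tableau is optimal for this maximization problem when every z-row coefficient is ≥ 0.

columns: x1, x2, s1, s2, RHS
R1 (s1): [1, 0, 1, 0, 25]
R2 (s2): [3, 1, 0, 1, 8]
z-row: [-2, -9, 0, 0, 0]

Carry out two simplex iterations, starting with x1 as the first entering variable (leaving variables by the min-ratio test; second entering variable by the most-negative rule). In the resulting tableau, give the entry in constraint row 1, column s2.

0

Ratio test on column x1 — row 1: 25/1 = 25; row 2: 8/3 = 8/3. Minimum is 8/3 at row 2 (s2 leaves); pivot element 3.
Divide row 2 by 3; eliminate column x1 from the other rows.
Second iteration: most negative z-row entry is -25/3 in column x2, so x2 enters.
Ratio test on column x2 — row 1: entry -1/3 ≤ 0; row 2: (8/3)/(1/3) = 8. Minimum is 8 at row 2 (x1 leaves); pivot element 1/3.
Divide row 2 by 1/3; eliminate column x2 from the other rows.
After both pivots, the entry at constraint row 1, column s2 is 0.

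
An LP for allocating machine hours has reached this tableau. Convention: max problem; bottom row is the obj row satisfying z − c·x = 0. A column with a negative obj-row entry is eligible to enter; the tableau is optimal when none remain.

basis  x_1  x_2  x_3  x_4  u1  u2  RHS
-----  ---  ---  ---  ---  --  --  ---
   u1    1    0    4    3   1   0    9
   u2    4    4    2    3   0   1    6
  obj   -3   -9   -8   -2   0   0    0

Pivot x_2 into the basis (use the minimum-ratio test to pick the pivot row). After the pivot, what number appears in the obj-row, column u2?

Ratio test on column x_2 — row 1: entry 0 ≤ 0; row 2: 6/4 = 3/2. Minimum is 3/2 at row 2 (u2 leaves); pivot element 4.
Divide row 2 by 4; eliminate column x_2 from the other rows.
obj-row update in column u2: 0 − (-9)·(1/4) = 9/4.

9/4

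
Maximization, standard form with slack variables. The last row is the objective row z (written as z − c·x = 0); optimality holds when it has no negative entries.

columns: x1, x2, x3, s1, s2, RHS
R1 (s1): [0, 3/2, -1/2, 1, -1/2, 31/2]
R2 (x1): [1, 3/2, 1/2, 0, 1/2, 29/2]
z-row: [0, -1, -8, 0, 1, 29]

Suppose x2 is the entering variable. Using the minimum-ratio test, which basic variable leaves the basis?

Column x2 entries and ratios — s1: (31/2)/(3/2) = 31/3; x1: (29/2)/(3/2) = 29/3.
Smallest ratio is 29/3 in the row of x1, so x1 leaves.

x1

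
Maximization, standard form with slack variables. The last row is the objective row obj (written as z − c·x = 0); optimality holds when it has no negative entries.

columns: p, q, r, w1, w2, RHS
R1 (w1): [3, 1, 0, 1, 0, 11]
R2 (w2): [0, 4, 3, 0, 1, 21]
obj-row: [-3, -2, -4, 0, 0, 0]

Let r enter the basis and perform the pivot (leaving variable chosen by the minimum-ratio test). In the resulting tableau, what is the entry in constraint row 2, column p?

Ratio test on column r — row 1: entry 0 ≤ 0; row 2: 21/3 = 7. Minimum is 7 at row 2 (w2 leaves); pivot element 3.
Divide row 2 by 3; eliminate column r from the other rows.
In the new row 2, the p entry is the old entry divided by the pivot: 0/3 = 0.

0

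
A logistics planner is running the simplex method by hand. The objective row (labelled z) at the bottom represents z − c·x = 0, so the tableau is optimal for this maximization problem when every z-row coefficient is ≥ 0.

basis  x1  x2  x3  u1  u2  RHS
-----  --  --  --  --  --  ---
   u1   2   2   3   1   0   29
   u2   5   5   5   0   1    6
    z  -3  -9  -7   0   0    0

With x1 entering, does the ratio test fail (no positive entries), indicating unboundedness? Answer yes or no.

no

Column x1 has positive entries in row(s) 1, 2, so the ratio test bounds it — not unbounded.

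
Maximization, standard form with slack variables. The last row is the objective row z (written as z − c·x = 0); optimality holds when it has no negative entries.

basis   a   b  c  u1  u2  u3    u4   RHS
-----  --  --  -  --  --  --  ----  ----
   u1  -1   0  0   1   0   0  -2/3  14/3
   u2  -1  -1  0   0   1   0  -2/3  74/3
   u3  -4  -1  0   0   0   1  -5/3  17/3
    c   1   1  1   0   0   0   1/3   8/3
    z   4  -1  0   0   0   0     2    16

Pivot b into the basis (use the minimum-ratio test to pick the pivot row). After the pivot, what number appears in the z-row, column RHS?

56/3

Ratio test on column b — row 1: entry 0 ≤ 0; row 2: entry -1 ≤ 0; row 3: entry -1 ≤ 0; row 4: (8/3)/1 = 8/3. Minimum is 8/3 at row 4 (c leaves); pivot element 1.
Divide row 4 by 1; eliminate column b from the other rows.
z-row update in column RHS: 16 − (-1)·(8/3) = 56/3.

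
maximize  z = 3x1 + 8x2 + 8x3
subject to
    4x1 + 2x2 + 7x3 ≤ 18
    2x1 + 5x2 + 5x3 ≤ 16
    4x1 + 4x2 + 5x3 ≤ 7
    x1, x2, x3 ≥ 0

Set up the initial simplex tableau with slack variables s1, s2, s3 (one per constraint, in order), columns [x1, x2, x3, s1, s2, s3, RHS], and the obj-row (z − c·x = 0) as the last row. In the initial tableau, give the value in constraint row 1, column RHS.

18

The RHS of constraint 1 is b_1 = 18.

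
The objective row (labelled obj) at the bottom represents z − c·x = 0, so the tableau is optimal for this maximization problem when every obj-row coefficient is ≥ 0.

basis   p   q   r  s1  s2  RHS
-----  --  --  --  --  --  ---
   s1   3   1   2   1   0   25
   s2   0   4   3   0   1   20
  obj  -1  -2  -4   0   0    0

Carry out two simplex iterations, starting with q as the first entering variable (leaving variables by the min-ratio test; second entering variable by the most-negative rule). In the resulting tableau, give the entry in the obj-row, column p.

Ratio test on column q — row 1: 25/1 = 25; row 2: 20/4 = 5. Minimum is 5 at row 2 (s2 leaves); pivot element 4.
Divide row 2 by 4; eliminate column q from the other rows.
Second iteration: most negative obj-row entry is -5/2 in column r, so r enters.
Ratio test on column r — row 1: 20/(5/4) = 16; row 2: 5/(3/4) = 20/3. Minimum is 20/3 at row 2 (q leaves); pivot element 3/4.
Divide row 2 by 3/4; eliminate column r from the other rows.
After both pivots, the entry at the obj-row, column p is -1.

-1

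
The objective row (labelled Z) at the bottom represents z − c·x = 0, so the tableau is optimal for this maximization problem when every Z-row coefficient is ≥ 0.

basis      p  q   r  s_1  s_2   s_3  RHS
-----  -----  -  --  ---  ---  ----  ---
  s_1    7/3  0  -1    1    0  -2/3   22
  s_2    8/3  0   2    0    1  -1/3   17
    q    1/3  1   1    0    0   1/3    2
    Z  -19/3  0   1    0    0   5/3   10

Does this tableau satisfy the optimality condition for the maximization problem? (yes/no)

The Z-row has a negative entry -19/3 in column p, so it is not optimal.

no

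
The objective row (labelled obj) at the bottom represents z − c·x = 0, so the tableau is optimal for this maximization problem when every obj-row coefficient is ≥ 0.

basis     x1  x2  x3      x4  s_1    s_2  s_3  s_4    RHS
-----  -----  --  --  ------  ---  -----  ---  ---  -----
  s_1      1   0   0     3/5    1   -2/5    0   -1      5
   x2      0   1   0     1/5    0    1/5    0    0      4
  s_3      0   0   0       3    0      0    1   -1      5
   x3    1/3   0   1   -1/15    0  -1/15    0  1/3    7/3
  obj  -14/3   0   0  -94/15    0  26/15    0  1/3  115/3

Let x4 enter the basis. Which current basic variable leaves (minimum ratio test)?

s_3

Column x4 entries and ratios — s_1: 5/(3/5) = 25/3; x2: 4/(1/5) = 20; s_3: 5/3 = 5/3; x3: -1/15 ≤ 0, skip.
Smallest ratio is 5/3 in the row of s_3, so s_3 leaves.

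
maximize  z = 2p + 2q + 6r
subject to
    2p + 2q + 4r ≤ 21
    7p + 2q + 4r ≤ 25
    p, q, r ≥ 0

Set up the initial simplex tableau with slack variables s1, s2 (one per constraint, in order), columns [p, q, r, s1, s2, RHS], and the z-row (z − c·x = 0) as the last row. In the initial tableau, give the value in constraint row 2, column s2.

1

Slack s2 belongs to constraint 2; its column is the unit vector e_2, so the entry in row 2 is 1.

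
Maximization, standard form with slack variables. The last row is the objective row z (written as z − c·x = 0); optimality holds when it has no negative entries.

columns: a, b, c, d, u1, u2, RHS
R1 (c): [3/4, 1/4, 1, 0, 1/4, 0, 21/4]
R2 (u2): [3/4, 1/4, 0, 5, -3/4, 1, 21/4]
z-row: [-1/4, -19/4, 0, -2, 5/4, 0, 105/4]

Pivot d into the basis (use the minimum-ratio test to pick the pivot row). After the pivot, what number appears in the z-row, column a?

Ratio test on column d — row 1: entry 0 ≤ 0; row 2: (21/4)/5 = 21/20. Minimum is 21/20 at row 2 (u2 leaves); pivot element 5.
Divide row 2 by 5; eliminate column d from the other rows.
z-row update in column a: -1/4 − (-2)·(3/20) = 1/20.

1/20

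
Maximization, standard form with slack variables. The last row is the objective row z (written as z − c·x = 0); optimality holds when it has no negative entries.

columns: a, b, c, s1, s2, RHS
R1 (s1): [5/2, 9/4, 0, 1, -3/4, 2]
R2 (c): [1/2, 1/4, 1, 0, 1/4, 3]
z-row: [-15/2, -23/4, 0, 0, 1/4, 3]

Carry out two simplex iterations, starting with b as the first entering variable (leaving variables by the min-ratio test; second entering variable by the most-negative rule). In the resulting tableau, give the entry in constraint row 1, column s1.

1/3

Ratio test on column b — row 1: 2/(9/4) = 8/9; row 2: 3/(1/4) = 12. Minimum is 8/9 at row 1 (s1 leaves); pivot element 9/4.
Divide row 1 by 9/4; eliminate column b from the other rows.
Second iteration: most negative z-row entry is -5/3 in column s2, so s2 enters.
Ratio test on column s2 — row 1: entry -1/3 ≤ 0; row 2: (25/9)/(1/3) = 25/3. Minimum is 25/3 at row 2 (c leaves); pivot element 1/3.
Divide row 2 by 1/3; eliminate column s2 from the other rows.
After both pivots, the entry at constraint row 1, column s1 is 1/3.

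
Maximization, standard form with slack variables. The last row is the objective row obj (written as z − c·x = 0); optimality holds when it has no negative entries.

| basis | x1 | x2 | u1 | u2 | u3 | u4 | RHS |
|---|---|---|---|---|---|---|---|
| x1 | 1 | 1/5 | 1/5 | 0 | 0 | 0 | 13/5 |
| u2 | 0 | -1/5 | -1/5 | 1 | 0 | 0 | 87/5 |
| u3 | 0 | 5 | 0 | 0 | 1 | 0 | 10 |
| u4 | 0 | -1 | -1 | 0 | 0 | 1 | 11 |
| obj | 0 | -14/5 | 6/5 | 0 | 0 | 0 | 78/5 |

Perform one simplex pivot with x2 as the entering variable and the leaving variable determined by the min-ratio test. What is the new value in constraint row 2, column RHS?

89/5

Ratio test on column x2 — row 1: (13/5)/(1/5) = 13; row 2: entry -1/5 ≤ 0; row 3: 10/5 = 2; row 4: entry -1 ≤ 0. Minimum is 2 at row 3 (u3 leaves); pivot element 5.
Divide row 3 by 5; eliminate column x2 from the other rows.
Row 2 update in column RHS: 87/5 − (-1/5)·2 = 89/5.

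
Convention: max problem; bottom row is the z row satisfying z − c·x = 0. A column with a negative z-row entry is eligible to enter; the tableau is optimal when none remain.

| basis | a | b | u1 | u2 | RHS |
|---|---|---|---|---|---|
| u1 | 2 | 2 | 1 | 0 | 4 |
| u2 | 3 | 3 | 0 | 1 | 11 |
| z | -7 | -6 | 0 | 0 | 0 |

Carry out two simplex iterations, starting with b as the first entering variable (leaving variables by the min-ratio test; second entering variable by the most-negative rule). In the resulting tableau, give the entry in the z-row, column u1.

Ratio test on column b — row 1: 4/2 = 2; row 2: 11/3 = 11/3. Minimum is 2 at row 1 (u1 leaves); pivot element 2.
Divide row 1 by 2; eliminate column b from the other rows.
Second iteration: most negative z-row entry is -1 in column a, so a enters.
Ratio test on column a — row 1: 2/1 = 2; row 2: entry 0 ≤ 0. Minimum is 2 at row 1 (b leaves); pivot element 1.
Divide row 1 by 1; eliminate column a from the other rows.
After both pivots, the entry at the z-row, column u1 is 7/2.

7/2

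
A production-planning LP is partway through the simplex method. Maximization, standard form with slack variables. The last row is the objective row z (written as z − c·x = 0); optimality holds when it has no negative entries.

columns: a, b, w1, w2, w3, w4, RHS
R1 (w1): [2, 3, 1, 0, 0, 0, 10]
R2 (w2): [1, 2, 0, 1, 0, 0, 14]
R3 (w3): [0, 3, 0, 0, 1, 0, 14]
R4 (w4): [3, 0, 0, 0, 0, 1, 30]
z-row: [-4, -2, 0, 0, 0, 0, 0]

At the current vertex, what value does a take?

a is not in the basis, so in the current basic feasible solution a = 0.

0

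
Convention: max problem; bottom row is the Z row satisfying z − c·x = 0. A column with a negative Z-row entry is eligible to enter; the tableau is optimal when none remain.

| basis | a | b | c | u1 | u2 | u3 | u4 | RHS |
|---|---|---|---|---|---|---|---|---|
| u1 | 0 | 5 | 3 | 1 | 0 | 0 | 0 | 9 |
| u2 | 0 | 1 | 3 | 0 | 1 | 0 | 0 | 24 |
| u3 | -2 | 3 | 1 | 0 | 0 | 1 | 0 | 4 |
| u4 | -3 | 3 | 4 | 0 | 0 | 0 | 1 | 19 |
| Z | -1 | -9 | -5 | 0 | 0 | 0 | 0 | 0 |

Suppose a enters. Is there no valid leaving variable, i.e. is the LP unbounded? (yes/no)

yes

Every constraint-row entry in column a is ≤ 0, so increasing a is unbounded.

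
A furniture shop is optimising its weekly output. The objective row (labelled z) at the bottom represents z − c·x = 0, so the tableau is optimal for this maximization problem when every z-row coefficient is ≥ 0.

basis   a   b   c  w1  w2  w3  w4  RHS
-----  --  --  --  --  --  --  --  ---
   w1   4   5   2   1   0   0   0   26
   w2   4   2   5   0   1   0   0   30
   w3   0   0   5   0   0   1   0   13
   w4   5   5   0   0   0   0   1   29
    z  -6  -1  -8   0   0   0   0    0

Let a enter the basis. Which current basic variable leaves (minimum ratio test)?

Column a entries and ratios — w1: 26/4 = 13/2; w2: 30/4 = 15/2; w3: 0 ≤ 0, skip; w4: 29/5 = 29/5.
Smallest ratio is 29/5 in the row of w4, so w4 leaves.

w4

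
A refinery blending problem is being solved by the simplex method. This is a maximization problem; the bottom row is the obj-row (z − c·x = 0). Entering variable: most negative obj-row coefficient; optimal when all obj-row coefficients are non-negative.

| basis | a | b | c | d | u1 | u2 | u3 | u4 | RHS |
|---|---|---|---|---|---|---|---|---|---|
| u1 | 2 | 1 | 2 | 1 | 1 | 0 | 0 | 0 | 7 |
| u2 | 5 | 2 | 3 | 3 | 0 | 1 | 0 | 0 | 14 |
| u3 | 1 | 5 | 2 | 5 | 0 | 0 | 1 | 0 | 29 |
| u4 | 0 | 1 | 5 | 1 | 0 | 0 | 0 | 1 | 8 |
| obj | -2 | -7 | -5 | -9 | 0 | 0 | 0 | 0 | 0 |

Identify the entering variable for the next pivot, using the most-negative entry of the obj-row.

Negative obj-row entries: a: -2, b: -7, c: -5, d: -9.
The most negative is -9 in column d, so d enters.

d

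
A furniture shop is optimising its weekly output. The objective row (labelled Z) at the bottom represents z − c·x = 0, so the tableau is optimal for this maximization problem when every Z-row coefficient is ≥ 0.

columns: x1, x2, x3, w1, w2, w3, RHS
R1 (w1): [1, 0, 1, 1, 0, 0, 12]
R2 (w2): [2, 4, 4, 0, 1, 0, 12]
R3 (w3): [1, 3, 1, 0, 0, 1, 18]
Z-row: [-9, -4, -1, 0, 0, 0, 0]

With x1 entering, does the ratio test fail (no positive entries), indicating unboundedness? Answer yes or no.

Column x1 has positive entries in row(s) 1, 2, 3, so the ratio test bounds it — not unbounded.

no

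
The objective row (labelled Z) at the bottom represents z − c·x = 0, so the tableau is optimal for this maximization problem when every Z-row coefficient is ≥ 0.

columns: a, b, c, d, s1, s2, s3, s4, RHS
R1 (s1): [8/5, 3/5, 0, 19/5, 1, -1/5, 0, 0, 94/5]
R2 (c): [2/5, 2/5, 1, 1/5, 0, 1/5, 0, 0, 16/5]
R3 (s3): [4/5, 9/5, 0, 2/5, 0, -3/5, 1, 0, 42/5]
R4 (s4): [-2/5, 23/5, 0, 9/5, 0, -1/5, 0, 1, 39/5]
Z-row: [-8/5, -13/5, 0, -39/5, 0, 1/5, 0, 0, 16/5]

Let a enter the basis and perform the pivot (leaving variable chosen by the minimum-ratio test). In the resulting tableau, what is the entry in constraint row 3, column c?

-2

Ratio test on column a — row 1: (94/5)/(8/5) = 47/4; row 2: (16/5)/(2/5) = 8; row 3: (42/5)/(4/5) = 21/2; row 4: entry -2/5 ≤ 0. Minimum is 8 at row 2 (c leaves); pivot element 2/5.
Divide row 2 by 2/5; eliminate column a from the other rows.
Row 3 update in column c: 0 − (4/5)·(5/2) = -2.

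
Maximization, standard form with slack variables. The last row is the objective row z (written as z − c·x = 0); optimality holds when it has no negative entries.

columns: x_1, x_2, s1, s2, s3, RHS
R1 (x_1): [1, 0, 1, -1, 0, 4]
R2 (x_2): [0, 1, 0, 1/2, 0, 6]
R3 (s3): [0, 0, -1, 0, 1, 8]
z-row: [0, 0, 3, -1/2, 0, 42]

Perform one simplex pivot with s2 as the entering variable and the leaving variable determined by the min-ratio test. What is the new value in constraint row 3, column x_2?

0

Ratio test on column s2 — row 1: entry -1 ≤ 0; row 2: 6/(1/2) = 12; row 3: entry 0 ≤ 0. Minimum is 12 at row 2 (x_2 leaves); pivot element 1/2.
Divide row 2 by 1/2; eliminate column s2 from the other rows.
Row 3 update in column x_2: 0 − 0·2 = 0.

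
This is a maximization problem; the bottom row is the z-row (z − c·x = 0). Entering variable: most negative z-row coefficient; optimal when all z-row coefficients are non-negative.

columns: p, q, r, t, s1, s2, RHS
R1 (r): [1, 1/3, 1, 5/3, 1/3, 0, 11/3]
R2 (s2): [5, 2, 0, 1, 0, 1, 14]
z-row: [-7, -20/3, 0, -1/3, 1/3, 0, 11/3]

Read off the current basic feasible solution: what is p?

0

p is not in the basis, so in the current basic feasible solution p = 0.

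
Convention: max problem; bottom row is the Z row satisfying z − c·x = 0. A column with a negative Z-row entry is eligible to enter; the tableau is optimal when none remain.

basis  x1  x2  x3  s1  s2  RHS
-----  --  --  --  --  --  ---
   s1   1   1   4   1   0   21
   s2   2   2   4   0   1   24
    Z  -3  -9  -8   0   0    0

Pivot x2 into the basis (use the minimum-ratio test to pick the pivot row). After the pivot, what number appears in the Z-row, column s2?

Ratio test on column x2 — row 1: 21/1 = 21; row 2: 24/2 = 12. Minimum is 12 at row 2 (s2 leaves); pivot element 2.
Divide row 2 by 2; eliminate column x2 from the other rows.
Z-row update in column s2: 0 − (-9)·(1/2) = 9/2.

9/2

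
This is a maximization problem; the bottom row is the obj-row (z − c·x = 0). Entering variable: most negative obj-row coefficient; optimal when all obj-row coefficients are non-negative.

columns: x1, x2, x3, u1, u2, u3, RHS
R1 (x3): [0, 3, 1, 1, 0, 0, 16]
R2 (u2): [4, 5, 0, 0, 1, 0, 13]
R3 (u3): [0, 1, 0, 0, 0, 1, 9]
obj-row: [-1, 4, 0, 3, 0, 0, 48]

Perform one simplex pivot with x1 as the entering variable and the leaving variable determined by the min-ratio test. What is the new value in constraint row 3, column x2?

Ratio test on column x1 — row 1: entry 0 ≤ 0; row 2: 13/4 = 13/4; row 3: entry 0 ≤ 0. Minimum is 13/4 at row 2 (u2 leaves); pivot element 4.
Divide row 2 by 4; eliminate column x1 from the other rows.
Row 3 update in column x2: 1 − 0·(5/4) = 1.

1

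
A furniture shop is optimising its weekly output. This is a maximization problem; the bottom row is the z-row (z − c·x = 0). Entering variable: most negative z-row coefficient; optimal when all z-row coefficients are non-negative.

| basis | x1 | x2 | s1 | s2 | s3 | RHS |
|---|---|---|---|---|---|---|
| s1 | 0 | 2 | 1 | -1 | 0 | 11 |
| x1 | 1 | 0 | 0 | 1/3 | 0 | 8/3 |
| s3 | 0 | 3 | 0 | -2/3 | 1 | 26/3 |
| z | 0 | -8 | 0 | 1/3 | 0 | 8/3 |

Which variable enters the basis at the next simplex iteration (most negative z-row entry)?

x2

Negative z-row entries: x2: -8.
The most negative is -8 in column x2, so x2 enters.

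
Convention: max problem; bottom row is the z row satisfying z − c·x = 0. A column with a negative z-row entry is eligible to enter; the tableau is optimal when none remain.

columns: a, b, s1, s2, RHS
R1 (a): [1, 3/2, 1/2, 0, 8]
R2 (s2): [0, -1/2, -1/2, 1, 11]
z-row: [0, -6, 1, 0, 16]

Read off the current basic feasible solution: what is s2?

11

s2 is basic (row 2); its value is the RHS of that row, 11.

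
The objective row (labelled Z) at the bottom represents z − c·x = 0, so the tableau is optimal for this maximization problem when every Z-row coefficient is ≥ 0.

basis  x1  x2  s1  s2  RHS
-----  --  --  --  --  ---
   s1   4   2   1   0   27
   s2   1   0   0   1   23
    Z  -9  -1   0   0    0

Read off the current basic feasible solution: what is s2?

23

s2 is basic (row 2); its value is the RHS of that row, 23.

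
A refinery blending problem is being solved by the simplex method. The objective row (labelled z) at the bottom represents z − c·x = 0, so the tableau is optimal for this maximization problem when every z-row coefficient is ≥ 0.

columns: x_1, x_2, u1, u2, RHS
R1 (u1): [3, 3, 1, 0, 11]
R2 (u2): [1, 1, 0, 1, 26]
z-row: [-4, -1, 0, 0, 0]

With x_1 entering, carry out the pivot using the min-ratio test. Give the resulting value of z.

Ratio test on column x_1 — row 1: 11/3 = 11/3; row 2: 26/1 = 26. Minimum is 11/3 at row 1 (u1 leaves); pivot element 3.
Pivot on row 1; the z-row RHS becomes 0 − (-4)·(11/3) = 44/3.

44/3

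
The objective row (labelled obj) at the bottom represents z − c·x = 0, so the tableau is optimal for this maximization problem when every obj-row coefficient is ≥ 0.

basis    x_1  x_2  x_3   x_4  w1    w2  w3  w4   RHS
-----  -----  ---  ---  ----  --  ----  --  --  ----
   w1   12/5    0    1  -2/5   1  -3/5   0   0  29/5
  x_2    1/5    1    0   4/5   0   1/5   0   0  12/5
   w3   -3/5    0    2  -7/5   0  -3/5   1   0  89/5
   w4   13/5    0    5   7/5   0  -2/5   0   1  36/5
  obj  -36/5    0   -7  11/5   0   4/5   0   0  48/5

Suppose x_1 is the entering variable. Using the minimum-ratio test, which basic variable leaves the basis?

Column x_1 entries and ratios — w1: (29/5)/(12/5) = 29/12; x_2: (12/5)/(1/5) = 12; w3: -3/5 ≤ 0, skip; w4: (36/5)/(13/5) = 36/13.
Smallest ratio is 29/12 in the row of w1, so w1 leaves.

w1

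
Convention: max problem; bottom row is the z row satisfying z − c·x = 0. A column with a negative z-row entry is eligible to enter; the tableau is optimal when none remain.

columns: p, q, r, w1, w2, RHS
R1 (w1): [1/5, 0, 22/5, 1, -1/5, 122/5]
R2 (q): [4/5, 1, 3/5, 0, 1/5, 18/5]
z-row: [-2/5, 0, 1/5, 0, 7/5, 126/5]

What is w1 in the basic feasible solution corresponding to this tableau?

w1 is basic (row 1); its value is the RHS of that row, 122/5.

122/5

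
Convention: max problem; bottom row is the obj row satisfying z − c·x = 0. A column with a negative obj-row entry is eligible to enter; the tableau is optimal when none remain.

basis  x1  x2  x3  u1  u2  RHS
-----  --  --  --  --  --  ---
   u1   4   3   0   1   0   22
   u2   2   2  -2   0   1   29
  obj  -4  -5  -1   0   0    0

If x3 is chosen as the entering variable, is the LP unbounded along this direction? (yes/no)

Every constraint-row entry in column x3 is ≤ 0, so increasing x3 is unbounded.

yes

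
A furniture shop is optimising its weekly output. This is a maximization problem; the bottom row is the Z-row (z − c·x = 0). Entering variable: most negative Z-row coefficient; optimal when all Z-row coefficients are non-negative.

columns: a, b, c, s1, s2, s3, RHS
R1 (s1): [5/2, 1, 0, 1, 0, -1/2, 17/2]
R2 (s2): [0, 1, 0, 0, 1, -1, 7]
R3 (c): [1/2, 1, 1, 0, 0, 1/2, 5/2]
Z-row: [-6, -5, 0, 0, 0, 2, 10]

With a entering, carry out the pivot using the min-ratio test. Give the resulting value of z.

152/5

Ratio test on column a — row 1: (17/2)/(5/2) = 17/5; row 2: entry 0 ≤ 0; row 3: (5/2)/(1/2) = 5. Minimum is 17/5 at row 1 (s1 leaves); pivot element 5/2.
Pivot on row 1; the Z-row RHS becomes 10 − (-6)·(17/5) = 152/5.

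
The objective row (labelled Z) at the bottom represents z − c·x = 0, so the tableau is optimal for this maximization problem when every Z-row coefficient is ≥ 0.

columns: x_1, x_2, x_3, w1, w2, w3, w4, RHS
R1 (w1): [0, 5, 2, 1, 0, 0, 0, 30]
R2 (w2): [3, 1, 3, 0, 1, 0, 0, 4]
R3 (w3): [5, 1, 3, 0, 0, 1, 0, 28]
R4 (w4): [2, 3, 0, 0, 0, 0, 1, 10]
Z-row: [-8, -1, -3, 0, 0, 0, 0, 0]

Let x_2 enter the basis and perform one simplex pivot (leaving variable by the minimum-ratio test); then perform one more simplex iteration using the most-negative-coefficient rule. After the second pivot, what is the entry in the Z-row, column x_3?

Ratio test on column x_2 — row 1: 30/5 = 6; row 2: 4/1 = 4; row 3: 28/1 = 28; row 4: 10/3 = 10/3. Minimum is 10/3 at row 4 (w4 leaves); pivot element 3.
Divide row 4 by 3; eliminate column x_2 from the other rows.
Second iteration: most negative Z-row entry is -22/3 in column x_1, so x_1 enters.
Ratio test on column x_1 — row 1: entry -10/3 ≤ 0; row 2: (2/3)/(7/3) = 2/7; row 3: (74/3)/(13/3) = 74/13; row 4: (10/3)/(2/3) = 5. Minimum is 2/7 at row 2 (w2 leaves); pivot element 7/3.
Divide row 2 by 7/3; eliminate column x_1 from the other rows.
After both pivots, the entry at the Z-row, column x_3 is 45/7.

45/7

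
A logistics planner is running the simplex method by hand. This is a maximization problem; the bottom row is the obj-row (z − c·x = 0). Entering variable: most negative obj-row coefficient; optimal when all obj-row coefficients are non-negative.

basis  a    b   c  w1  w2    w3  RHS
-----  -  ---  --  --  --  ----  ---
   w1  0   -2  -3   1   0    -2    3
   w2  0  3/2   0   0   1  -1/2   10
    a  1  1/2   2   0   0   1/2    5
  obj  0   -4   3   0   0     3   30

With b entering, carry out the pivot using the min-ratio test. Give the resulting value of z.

Ratio test on column b — row 1: entry -2 ≤ 0; row 2: 10/(3/2) = 20/3; row 3: 5/(1/2) = 10. Minimum is 20/3 at row 2 (w2 leaves); pivot element 3/2.
Pivot on row 2; the obj-row RHS becomes 30 − (-4)·(20/3) = 170/3.

170/3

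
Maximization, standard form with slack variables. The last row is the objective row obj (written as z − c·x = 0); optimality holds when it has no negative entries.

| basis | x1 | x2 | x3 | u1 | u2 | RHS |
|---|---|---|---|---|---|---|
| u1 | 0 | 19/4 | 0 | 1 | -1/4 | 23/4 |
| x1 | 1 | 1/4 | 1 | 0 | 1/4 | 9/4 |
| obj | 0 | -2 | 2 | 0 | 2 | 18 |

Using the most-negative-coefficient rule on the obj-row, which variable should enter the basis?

Negative obj-row entries: x2: -2.
The most negative is -2 in column x2, so x2 enters.

x2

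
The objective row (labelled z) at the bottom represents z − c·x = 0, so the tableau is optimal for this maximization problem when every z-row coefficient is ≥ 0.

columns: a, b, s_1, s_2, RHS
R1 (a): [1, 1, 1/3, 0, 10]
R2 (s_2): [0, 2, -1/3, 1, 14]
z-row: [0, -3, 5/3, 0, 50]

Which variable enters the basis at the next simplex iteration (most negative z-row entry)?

Negative z-row entries: b: -3.
The most negative is -3 in column b, so b enters.

b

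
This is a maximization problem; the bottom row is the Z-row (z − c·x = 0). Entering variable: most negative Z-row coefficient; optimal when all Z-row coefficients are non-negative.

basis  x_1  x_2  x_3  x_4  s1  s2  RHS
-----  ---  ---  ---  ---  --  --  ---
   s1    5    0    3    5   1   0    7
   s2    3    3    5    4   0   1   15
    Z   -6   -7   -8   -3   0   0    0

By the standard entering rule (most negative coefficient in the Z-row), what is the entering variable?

Negative Z-row entries: x_1: -6, x_2: -7, x_3: -8, x_4: -3.
The most negative is -8 in column x_3, so x_3 enters.

x_3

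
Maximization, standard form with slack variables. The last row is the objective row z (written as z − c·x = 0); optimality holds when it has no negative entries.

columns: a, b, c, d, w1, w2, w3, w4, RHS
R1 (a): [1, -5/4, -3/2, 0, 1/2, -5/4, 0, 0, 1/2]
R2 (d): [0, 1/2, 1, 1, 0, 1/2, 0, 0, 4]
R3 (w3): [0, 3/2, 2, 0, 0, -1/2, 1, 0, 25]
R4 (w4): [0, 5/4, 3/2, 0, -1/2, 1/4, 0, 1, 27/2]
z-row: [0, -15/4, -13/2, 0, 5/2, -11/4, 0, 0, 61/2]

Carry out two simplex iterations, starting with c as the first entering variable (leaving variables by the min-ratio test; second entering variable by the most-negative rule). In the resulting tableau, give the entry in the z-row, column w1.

5/2

Ratio test on column c — row 1: entry -3/2 ≤ 0; row 2: 4/1 = 4; row 3: 25/2 = 25/2; row 4: (27/2)/(3/2) = 9. Minimum is 4 at row 2 (d leaves); pivot element 1.
Divide row 2 by 1; eliminate column c from the other rows.
Second iteration: most negative z-row entry is -1/2 in column b, so b enters.
Ratio test on column b — row 1: entry -1/2 ≤ 0; row 2: 4/(1/2) = 8; row 3: 17/(1/2) = 34; row 4: (15/2)/(1/2) = 15. Minimum is 8 at row 2 (c leaves); pivot element 1/2.
Divide row 2 by 1/2; eliminate column b from the other rows.
After both pivots, the entry at the z-row, column w1 is 5/2.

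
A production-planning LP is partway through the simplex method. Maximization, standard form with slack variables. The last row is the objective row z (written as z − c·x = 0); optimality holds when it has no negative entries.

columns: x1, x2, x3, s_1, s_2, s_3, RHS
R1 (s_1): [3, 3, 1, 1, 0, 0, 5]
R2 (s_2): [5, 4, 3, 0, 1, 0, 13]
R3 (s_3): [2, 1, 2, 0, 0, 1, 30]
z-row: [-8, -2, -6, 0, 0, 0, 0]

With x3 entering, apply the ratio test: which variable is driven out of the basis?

Column x3 entries and ratios — s_1: 5/1 = 5; s_2: 13/3 = 13/3; s_3: 30/2 = 15.
Smallest ratio is 13/3 in the row of s_2, so s_2 leaves.

s_2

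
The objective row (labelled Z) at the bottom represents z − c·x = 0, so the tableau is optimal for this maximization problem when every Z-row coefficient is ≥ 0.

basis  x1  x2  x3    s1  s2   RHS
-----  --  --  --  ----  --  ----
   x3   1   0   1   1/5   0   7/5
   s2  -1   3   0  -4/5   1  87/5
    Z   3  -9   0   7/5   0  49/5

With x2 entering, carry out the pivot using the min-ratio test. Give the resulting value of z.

Ratio test on column x2 — row 1: entry 0 ≤ 0; row 2: (87/5)/3 = 29/5. Minimum is 29/5 at row 2 (s2 leaves); pivot element 3.
Pivot on row 2; the Z-row RHS becomes 49/5 − (-9)·(29/5) = 62.

62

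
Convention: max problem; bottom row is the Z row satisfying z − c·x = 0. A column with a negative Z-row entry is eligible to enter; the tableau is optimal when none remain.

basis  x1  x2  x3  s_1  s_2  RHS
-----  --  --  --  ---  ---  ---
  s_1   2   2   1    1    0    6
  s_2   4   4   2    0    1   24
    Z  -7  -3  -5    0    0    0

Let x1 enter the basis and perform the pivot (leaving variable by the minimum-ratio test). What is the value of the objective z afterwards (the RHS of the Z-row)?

21

Ratio test on column x1 — row 1: 6/2 = 3; row 2: 24/4 = 6. Minimum is 3 at row 1 (s_1 leaves); pivot element 2.
Pivot on row 1; the Z-row RHS becomes 0 − (-7)·3 = 21.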